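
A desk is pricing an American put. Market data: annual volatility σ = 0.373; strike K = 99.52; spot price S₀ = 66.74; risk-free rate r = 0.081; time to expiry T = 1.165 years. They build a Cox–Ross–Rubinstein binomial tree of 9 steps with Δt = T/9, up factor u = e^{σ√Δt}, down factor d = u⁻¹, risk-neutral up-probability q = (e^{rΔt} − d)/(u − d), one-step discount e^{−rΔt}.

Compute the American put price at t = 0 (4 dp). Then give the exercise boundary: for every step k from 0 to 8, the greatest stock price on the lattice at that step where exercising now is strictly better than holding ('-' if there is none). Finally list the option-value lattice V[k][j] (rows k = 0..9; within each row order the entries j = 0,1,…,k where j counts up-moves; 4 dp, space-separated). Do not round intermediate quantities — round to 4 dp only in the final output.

params: Δt=0.12944 u=1.14362 d=0.87442 q=0.50565 e^(-rΔt)=0.98957
t_9 payoffs: 79.5744 73.4337 65.4026 54.8989 41.1615 23.1947 0.0000 0.0000 0.0000 0.0000
t_8: node(8,0) S=22.8102 payoff=76.7098 vs cont=75.6717 → 76.7098 [stop]  node(8,1) S=29.8328 payoff=69.6872 vs cont=68.6492 → 69.6872 [stop]  node(8,2) S=39.0174 payoff=60.5026 vs cont=59.4646 → 60.5026 [stop]  node(8,3) S=51.0296 payoff=48.4904 vs cont=47.4524 → 48.4904 [stop]  node(8,4) S=66.7400 payoff=32.7800 vs cont=31.7420 → 32.7800 [stop]  node(8,5) S=87.2871 payoff=12.2329 vs cont=11.3467 → 12.2329 [stop]  node(8,6) S=114.1601 payoff=0.0000 vs cont=0.0000 → 0.0000 [wait]  node(8,7) S=149.3064 payoff=0.0000 vs cont=0.0000 → 0.0000 [wait]  node(8,8) S=195.2732 payoff=0.0000 vs cont=0.0000 → 0.0000 [wait]  ⇒ S*(8)=87.2871
t_7: node(7,0) S=26.0863 payoff=73.4337 vs cont=72.3957 → 73.4337 [stop]  node(7,1) S=34.1174 payoff=65.4026 vs cont=64.3646 → 65.4026 [stop]  node(7,2) S=44.6211 payoff=54.8989 vs cont=53.8609 → 54.8989 [stop]  node(7,3) S=58.3585 payoff=41.1615 vs cont=40.1235 → 41.1615 [stop]  node(7,4) S=76.3253 payoff=23.1947 vs cont=22.1567 → 23.1947 [stop]  node(7,5) S=99.8234 payoff=0.0000 vs cont=5.9842 → 5.9842 [wait]  node(7,6) S=130.5559 payoff=0.0000 vs cont=0.0000 → 0.0000 [wait]  node(7,7) S=170.7499 payoff=0.0000 vs cont=0.0000 → 0.0000 [wait]  ⇒ S*(7)=76.3253
t_6: node(6,0) S=29.8328 payoff=69.6872 vs cont=68.6492 → 69.6872 [stop]  node(6,1) S=39.0174 payoff=60.5026 vs cont=59.4646 → 60.5026 [stop]  node(6,2) S=51.0296 payoff=48.4904 vs cont=47.4524 → 48.4904 [stop]  node(6,3) S=66.7400 payoff=32.7800 vs cont=31.7420 → 32.7800 [stop]  node(6,4) S=87.2871 payoff=12.2329 vs cont=14.3410 → 14.3410 [wait]  node(6,5) S=114.1601 payoff=0.0000 vs cont=2.9274 → 2.9274 [wait]  node(6,6) S=149.3064 payoff=0.0000 vs cont=0.0000 → 0.0000 [wait]  ⇒ S*(6)=66.7400
t_5: node(5,0) S=34.1174 payoff=65.4026 vs cont=64.3646 → 65.4026 [stop]  node(5,1) S=44.6211 payoff=54.8989 vs cont=53.8609 → 54.8989 [stop]  node(5,2) S=58.3585 payoff=41.1615 vs cont=40.1235 → 41.1615 [stop]  node(5,3) S=76.3253 payoff=23.1947 vs cont=23.2116 → 23.2116 [wait]  node(5,4) S=99.8234 payoff=0.0000 vs cont=8.4803 → 8.4803 [wait]  node(5,5) S=130.5559 payoff=0.0000 vs cont=1.4321 → 1.4321 [wait]  ⇒ S*(5)=58.3585
t_4: node(4,0) S=39.0174 payoff=60.5026 vs cont=59.4646 → 60.5026 [stop]  node(4,1) S=51.0296 payoff=48.4904 vs cont=47.4524 → 48.4904 [stop]  node(4,2) S=66.7400 payoff=32.7800 vs cont=31.7504 → 32.7800 [stop]  node(4,3) S=87.2871 payoff=12.2329 vs cont=15.5983 → 15.5983 [wait]  node(4,4) S=114.1601 payoff=0.0000 vs cont=4.8651 → 4.8651 [wait]  ⇒ S*(4)=66.7400
t_3: node(3,0) S=44.6211 payoff=54.8989 vs cont=53.8609 → 54.8989 [stop]  node(3,1) S=58.3585 payoff=41.1615 vs cont=40.1235 → 41.1615 [stop]  node(3,2) S=76.3253 payoff=23.1947 vs cont=23.8407 → 23.8407 [wait]  node(3,3) S=99.8234 payoff=0.0000 vs cont=10.0649 → 10.0649 [wait]  ⇒ S*(3)=58.3585
t_2: node(2,0) S=51.0296 payoff=48.4904 vs cont=47.4524 → 48.4904 [stop]  node(2,1) S=66.7400 payoff=32.7800 vs cont=32.0652 → 32.7800 [stop]  node(2,2) S=87.2871 payoff=12.2329 vs cont=16.6989 → 16.6989 [wait]  ⇒ S*(2)=66.7400
t_1: node(1,0) S=58.3585 payoff=41.1615 vs cont=40.1235 → 41.1615 [stop]  node(1,1) S=76.3253 payoff=23.1947 vs cont=24.3915 → 24.3915 [wait]  ⇒ S*(1)=58.3585
t_0: node(0,0) S=66.7400 payoff=32.7800 vs cont=32.3408 → 32.7800 [stop]  ⇒ S*(0)=66.7400

price = 32.7800
boundary = 66.7400 58.3585 66.7400 58.3585 66.7400 58.3585 66.7400 76.3253 87.2871
tree:
32.7800
41.1615 24.3915
48.4904 32.7800 16.6989
54.8989 41.1615 23.8407 10.0649
60.5026 48.4904 32.7800 15.5983 4.8651
65.4026 54.8989 41.1615 23.2116 8.4803 1.4321
69.6872 60.5026 48.4904 32.7800 14.3410 2.9274 0.0000
73.4337 65.4026 54.8989 41.1615 23.1947 5.9842 0.0000 0.0000
76.7098 69.6872 60.5026 48.4904 32.7800 12.2329 0.0000 0.0000 0.0000
79.5744 73.4337 65.4026 54.8989 41.1615 23.1947 0.0000 0.0000 0.0000 0.0000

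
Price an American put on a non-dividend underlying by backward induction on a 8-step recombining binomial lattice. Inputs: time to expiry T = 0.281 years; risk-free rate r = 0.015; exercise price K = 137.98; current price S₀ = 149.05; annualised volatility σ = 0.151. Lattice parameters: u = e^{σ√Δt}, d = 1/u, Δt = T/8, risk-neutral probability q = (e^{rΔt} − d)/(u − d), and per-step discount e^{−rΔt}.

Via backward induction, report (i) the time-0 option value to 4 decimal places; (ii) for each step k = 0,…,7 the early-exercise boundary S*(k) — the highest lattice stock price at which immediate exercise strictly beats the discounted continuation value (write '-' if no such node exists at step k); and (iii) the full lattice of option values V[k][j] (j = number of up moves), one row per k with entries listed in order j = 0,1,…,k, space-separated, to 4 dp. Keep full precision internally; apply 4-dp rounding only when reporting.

Δt=0.03513, u=1.02870, d=0.97210, q=0.50224, disc=e^(-rΔt)=0.99947
k=8 terminal: V=max(K-S,0) → 19.1276 12.2065 4.8825 0.0000 0.0000 0.0000 0.0000 0.0000 0.0000
k=7: j=0 S=122.2640 intr=15.7160 cont=15.6433 V=15.7160[EX]; j=1 S=129.3837 intr=8.5963 cont=8.5236 V=8.5963[EX]; j=2 S=136.9180 intr=1.0620 cont=2.4290 V=2.4290[hold]; j=3 S=144.8910 intr=0.0000 cont=0.0000 V=0.0000[hold]; j=4 S=153.3284 intr=0.0000 cont=0.0000 V=0.0000[hold]; j=5 S=162.2570 intr=0.0000 cont=0.0000 V=0.0000[hold]; j=6 S=171.7056 intr=0.0000 cont=0.0000 V=0.0000[hold]; j=7 S=181.7044 intr=0.0000 cont=0.0000 V=0.0000[hold]  S*(7)=129.3837
k=6: j=0 S=125.7735 intr=12.2065 cont=12.1339 V=12.2065[EX]; j=1 S=133.0975 intr=4.8825 cont=5.4960 V=5.4960[hold]; j=2 S=140.8481 intr=0.0000 cont=1.2085 V=1.2085[hold]; j=3 S=149.0500 intr=0.0000 cont=0.0000 V=0.0000[hold]; j=4 S=157.7295 intr=0.0000 cont=0.0000 V=0.0000[hold]; j=5 S=166.9145 intr=0.0000 cont=0.0000 V=0.0000[hold]; j=6 S=176.6343 intr=0.0000 cont=0.0000 V=0.0000[hold]  S*(6)=125.7735
k=5: j=0 S=129.3837 intr=8.5963 cont=8.8316 V=8.8316[hold]; j=1 S=136.9180 intr=1.0620 cont=3.3409 V=3.3409[hold]; j=2 S=144.8910 intr=0.0000 cont=0.6012 V=0.6012[hold]; j=3 S=153.3284 intr=0.0000 cont=0.0000 V=0.0000[hold]; j=4 S=162.2570 intr=0.0000 cont=0.0000 V=0.0000[hold]; j=5 S=171.7056 intr=0.0000 cont=0.0000 V=0.0000[hold]  S*(5)=-
k=4: j=0 S=133.0975 intr=4.8825 cont=6.0708 V=6.0708[hold]; j=1 S=140.8481 intr=0.0000 cont=1.9639 V=1.9639[hold]; j=2 S=149.0500 intr=0.0000 cont=0.2991 V=0.2991[hold]; j=3 S=157.7295 intr=0.0000 cont=0.0000 V=0.0000[hold]; j=4 S=166.9145 intr=0.0000 cont=0.0000 V=0.0000[hold]  S*(4)=-
k=3: j=0 S=136.9180 intr=1.0620 cont=4.0060 V=4.0060[hold]; j=1 S=144.8910 intr=0.0000 cont=1.1272 V=1.1272[hold]; j=2 S=153.3284 intr=0.0000 cont=0.1488 V=0.1488[hold]; j=3 S=162.2570 intr=0.0000 cont=0.0000 V=0.0000[hold]  S*(3)=-
k=2: j=0 S=140.8481 intr=0.0000 cont=2.5588 V=2.5588[hold]; j=1 S=149.0500 intr=0.0000 cont=0.6355 V=0.6355[hold]; j=2 S=157.7295 intr=0.0000 cont=0.0740 V=0.0740[hold]  S*(2)=-
k=1: j=0 S=144.8910 intr=0.0000 cont=1.5920 V=1.5920[hold]; j=1 S=153.3284 intr=0.0000 cont=0.3533 V=0.3533[hold]  S*(1)=-
k=0: j=0 S=149.0500 intr=0.0000 cont=0.9694 V=0.9694[hold]  S*(0)=-

price = 0.9694
boundary = - - - - - - 125.7735 129.3837
tree:
0.9694
1.5920 0.3533
2.5588 0.6355 0.0740
4.0060 1.1272 0.1488 0.0000
6.0708 1.9639 0.2991 0.0000 0.0000
8.8316 3.3409 0.6012 0.0000 0.0000 0.0000
12.2065 5.4960 1.2085 0.0000 0.0000 0.0000 0.0000
15.7160 8.5963 2.4290 0.0000 0.0000 0.0000 0.0000 0.0000
19.1276 12.2065 4.8825 0.0000 0.0000 0.0000 0.0000 0.0000 0.0000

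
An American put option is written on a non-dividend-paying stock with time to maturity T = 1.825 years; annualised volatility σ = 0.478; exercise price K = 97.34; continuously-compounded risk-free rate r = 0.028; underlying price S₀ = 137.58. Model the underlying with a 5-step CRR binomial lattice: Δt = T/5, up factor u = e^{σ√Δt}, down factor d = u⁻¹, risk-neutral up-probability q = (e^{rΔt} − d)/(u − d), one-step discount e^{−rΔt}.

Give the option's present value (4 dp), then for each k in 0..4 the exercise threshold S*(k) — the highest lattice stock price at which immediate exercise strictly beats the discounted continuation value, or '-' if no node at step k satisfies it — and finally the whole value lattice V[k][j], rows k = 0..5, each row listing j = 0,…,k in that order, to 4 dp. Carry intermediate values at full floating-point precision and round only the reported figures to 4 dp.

price = 11.2503
boundary = - - - 57.8499 43.3396
tree:
11.2503
17.6341 3.5749
26.9048 6.5174 0.0000
39.4901 11.8817 0.0000 0.0000
54.0004 21.6613 0.0000 0.0000 0.0000
64.8711 39.4901 0.0000 0.0000 0.0000 0.0000

Δt=0.36500, u=1.33480, d=0.74917, q=0.44584, disc=e^(-rΔt)=0.98983
k=5 terminal: V=max(K-S,0) → 64.8711 39.4901 0.0000 0.0000 0.0000 0.0000
k=4: j=0 S=43.3396 intr=54.0004 cont=53.0107 V=54.0004[EX]; j=1 S=77.2183 intr=20.1217 cont=21.6613 V=21.6613[hold]; j=2 S=137.5800 intr=0.0000 cont=0.0000 V=0.0000[hold]; j=3 S=245.1267 intr=0.0000 cont=0.0000 V=0.0000[hold]; j=4 S=436.7429 intr=0.0000 cont=0.0000 V=0.0000[hold]  S*(4)=43.3396
k=3: j=0 S=57.8499 intr=39.4901 cont=39.1798 V=39.4901[EX]; j=1 S=103.0713 intr=0.0000 cont=11.8817 V=11.8817[hold]; j=2 S=183.6424 intr=0.0000 cont=0.0000 V=0.0000[hold]; j=3 S=327.1962 intr=0.0000 cont=0.0000 V=0.0000[hold]  S*(3)=57.8499
k=2: j=0 S=77.2183 intr=20.1217 cont=26.9048 V=26.9048[hold]; j=1 S=137.5800 intr=0.0000 cont=6.5174 V=6.5174[hold]; j=2 S=245.1267 intr=0.0000 cont=0.0000 V=0.0000[hold]  S*(2)=-
k=1: j=0 S=103.0713 intr=0.0000 cont=17.6341 V=17.6341[hold]; j=1 S=183.6424 intr=0.0000 cont=3.5749 V=3.5749[hold]  S*(1)=-
k=0: j=0 S=137.5800 intr=0.0000 cont=11.2503 V=11.2503[hold]  S*(0)=-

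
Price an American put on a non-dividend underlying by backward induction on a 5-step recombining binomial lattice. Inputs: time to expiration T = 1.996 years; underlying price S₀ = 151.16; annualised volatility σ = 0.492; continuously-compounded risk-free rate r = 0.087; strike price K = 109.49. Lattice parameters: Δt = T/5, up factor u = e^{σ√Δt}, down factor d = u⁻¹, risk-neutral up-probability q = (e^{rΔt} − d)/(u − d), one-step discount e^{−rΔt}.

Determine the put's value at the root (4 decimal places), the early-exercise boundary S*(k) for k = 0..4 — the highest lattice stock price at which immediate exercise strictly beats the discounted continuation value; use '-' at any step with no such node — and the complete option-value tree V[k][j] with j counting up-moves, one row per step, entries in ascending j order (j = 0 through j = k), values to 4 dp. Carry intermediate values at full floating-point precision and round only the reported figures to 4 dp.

price = 11.3879
boundary = - - - 59.4876 81.1765
tree:
11.3879
19.3055 3.6112
31.7611 7.1740 0.0000
50.0024 14.2521 0.0000 0.0000
65.8963 28.3135 0.0000 0.0000 0.0000
77.5437 50.0024 0.0000 0.0000 0.0000 0.0000

params: Δt=0.39920 u=1.36459 d=0.73282 q=0.47884 e^(-rΔt)=0.96587
t_5 payoffs: 77.5437 50.0024 0.0000 0.0000 0.0000 0.0000
t_4: node(4,0) S=43.5937 payoff=65.8963 vs cont=62.1590 → 65.8963 [stop]  node(4,1) S=81.1765 payoff=28.3135 vs cont=25.1695 → 28.3135 [stop]  node(4,2) S=151.1600 payoff=0.0000 vs cont=0.0000 → 0.0000 [wait]  node(4,3) S=281.4775 payoff=0.0000 vs cont=0.0000 → 0.0000 [wait]  node(4,4) S=524.1438 payoff=0.0000 vs cont=0.0000 → 0.0000 [wait]  ⇒ S*(4)=81.1765
t_3: node(3,0) S=59.4876 payoff=50.0024 vs cont=46.2650 → 50.0024 [stop]  node(3,1) S=110.7729 payoff=0.0000 vs cont=14.2521 → 14.2521 [wait]  node(3,2) S=206.2720 payoff=0.0000 vs cont=0.0000 → 0.0000 [wait]  node(3,3) S=384.1024 payoff=0.0000 vs cont=0.0000 → 0.0000 [wait]  ⇒ S*(3)=59.4876
t_2: node(2,0) S=81.1765 payoff=28.3135 vs cont=31.7611 → 31.7611 [wait]  node(2,1) S=151.1600 payoff=0.0000 vs cont=7.1740 → 7.1740 [wait]  node(2,2) S=281.4775 payoff=0.0000 vs cont=0.0000 → 0.0000 [wait]  ⇒ S*(2)=-
t_1: node(1,0) S=110.7729 payoff=0.0000 vs cont=19.3055 → 19.3055 [wait]  node(1,1) S=206.2720 payoff=0.0000 vs cont=3.6112 → 3.6112 [wait]  ⇒ S*(1)=-
t_0: node(0,0) S=151.1600 payoff=0.0000 vs cont=11.3879 → 11.3879 [wait]  ⇒ S*(0)=-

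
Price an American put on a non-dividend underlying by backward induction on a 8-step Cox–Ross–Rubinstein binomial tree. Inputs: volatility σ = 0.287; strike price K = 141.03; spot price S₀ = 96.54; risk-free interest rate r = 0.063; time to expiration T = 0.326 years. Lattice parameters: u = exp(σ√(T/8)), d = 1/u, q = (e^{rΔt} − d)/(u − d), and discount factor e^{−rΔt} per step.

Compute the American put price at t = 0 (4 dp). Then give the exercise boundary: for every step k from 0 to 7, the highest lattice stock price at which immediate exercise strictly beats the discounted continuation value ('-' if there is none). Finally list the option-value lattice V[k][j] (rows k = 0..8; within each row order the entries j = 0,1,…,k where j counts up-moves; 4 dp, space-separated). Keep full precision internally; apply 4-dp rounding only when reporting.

params: Δt=0.04075 u=1.05965 d=0.94371 q=0.50769 e^(-rΔt)=0.99744
t_8 payoffs: 80.2979 72.8369 64.4593 55.0525 44.4900 32.6299 19.3128 4.3597 0.0000
t_7: node(7,0) S=64.3546 payoff=76.6754 vs cont=76.3138 → 76.6754 [stop]  node(7,1) S=72.2606 payoff=68.7694 vs cont=68.4078 → 68.7694 [stop]  node(7,2) S=81.1379 payoff=59.8921 vs cont=59.5305 → 59.8921 [stop]  node(7,3) S=91.1058 payoff=49.9242 vs cont=49.5626 → 49.9242 [stop]  node(7,4) S=102.2983 payoff=38.7317 vs cont=38.3701 → 38.7317 [stop]  node(7,5) S=114.8658 payoff=26.1642 vs cont=25.8026 → 26.1642 [stop]  node(7,6) S=128.9772 payoff=12.0528 vs cont=11.6912 → 12.0528 [stop]  node(7,7) S=144.8222 payoff=0.0000 vs cont=2.1408 → 2.1408 [wait]  ⇒ S*(7)=128.9772
t_6: node(6,0) S=68.1931 payoff=72.8369 vs cont=72.4753 → 72.8369 [stop]  node(6,1) S=76.5707 payoff=64.4593 vs cont=64.0977 → 64.4593 [stop]  node(6,2) S=85.9775 payoff=55.0525 vs cont=54.6909 → 55.0525 [stop]  node(6,3) S=96.5400 payoff=44.4900 vs cont=44.1284 → 44.4900 [stop]  node(6,4) S=108.4001 payoff=32.6299 vs cont=32.2683 → 32.6299 [stop]  node(6,5) S=121.7172 payoff=19.3128 vs cont=18.9513 → 19.3128 [stop]  node(6,6) S=136.6703 payoff=4.3597 vs cont=7.0026 → 7.0026 [wait]  ⇒ S*(6)=121.7172
t_5: node(5,0) S=72.2606 payoff=68.7694 vs cont=68.4078 → 68.7694 [stop]  node(5,1) S=81.1379 payoff=59.8921 vs cont=59.5305 → 59.8921 [stop]  node(5,2) S=91.1058 payoff=49.9242 vs cont=49.5626 → 49.9242 [stop]  node(5,3) S=102.2983 payoff=38.7317 vs cont=38.3701 → 38.7317 [stop]  node(5,4) S=114.8658 payoff=26.1642 vs cont=25.8026 → 26.1642 [stop]  node(5,5) S=128.9772 payoff=12.0528 vs cont=13.0295 → 13.0295 [wait]  ⇒ S*(5)=114.8658
t_4: node(4,0) S=76.5707 payoff=64.4593 vs cont=64.0977 → 64.4593 [stop]  node(4,1) S=85.9775 payoff=55.0525 vs cont=54.6909 → 55.0525 [stop]  node(4,2) S=96.5400 payoff=44.4900 vs cont=44.1284 → 44.4900 [stop]  node(4,3) S=108.4001 payoff=32.6299 vs cont=32.2683 → 32.6299 [stop]  node(4,4) S=121.7172 payoff=19.3128 vs cont=19.4459 → 19.4459 [wait]  ⇒ S*(4)=108.4001
t_3: node(3,0) S=81.1379 payoff=59.8921 vs cont=59.5305 → 59.8921 [stop]  node(3,1) S=91.1058 payoff=49.9242 vs cont=49.5626 → 49.9242 [stop]  node(3,2) S=102.2983 payoff=38.7317 vs cont=38.3701 → 38.7317 [stop]  node(3,3) S=114.8658 payoff=26.1642 vs cont=25.8700 → 26.1642 [stop]  ⇒ S*(3)=114.8658
t_2: node(2,0) S=85.9775 payoff=55.0525 vs cont=54.6909 → 55.0525 [stop]  node(2,1) S=96.5400 payoff=44.4900 vs cont=44.1284 → 44.4900 [stop]  node(2,2) S=108.4001 payoff=32.6299 vs cont=32.2683 → 32.6299 [stop]  ⇒ S*(2)=108.4001
t_1: node(1,0) S=91.1058 payoff=49.9242 vs cont=49.5626 → 49.9242 [stop]  node(1,1) S=102.2983 payoff=38.7317 vs cont=38.3701 → 38.7317 [stop]  ⇒ S*(1)=102.2983
t_0: node(0,0) S=96.5400 payoff=44.4900 vs cont=44.1284 → 44.4900 [stop]  ⇒ S*(0)=96.5400

price = 44.4900
boundary = 96.5400 102.2983 108.4001 114.8658 108.4001 114.8658 121.7172 128.9772
tree:
44.4900
49.9242 38.7317
55.0525 44.4900 32.6299
59.8921 49.9242 38.7317 26.1642
64.4593 55.0525 44.4900 32.6299 19.4459
68.7694 59.8921 49.9242 38.7317 26.1642 13.0295
72.8369 64.4593 55.0525 44.4900 32.6299 19.3128 7.0026
76.6754 68.7694 59.8921 49.9242 38.7317 26.1642 12.0528 2.1408
80.2979 72.8369 64.4593 55.0525 44.4900 32.6299 19.3128 4.3597 0.0000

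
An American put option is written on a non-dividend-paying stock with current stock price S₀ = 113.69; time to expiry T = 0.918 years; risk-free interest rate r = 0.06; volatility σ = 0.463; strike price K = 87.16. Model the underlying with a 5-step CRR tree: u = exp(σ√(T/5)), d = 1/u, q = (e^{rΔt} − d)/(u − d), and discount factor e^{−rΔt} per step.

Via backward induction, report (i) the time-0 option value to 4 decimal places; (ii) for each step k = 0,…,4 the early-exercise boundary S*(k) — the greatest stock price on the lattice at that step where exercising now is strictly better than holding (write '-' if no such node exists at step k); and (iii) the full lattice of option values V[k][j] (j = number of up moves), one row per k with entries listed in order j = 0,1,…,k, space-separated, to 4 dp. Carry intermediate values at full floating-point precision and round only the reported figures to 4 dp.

price = 5.8216
boundary = - - - 62.6967 51.4145
tree:
5.8216
9.6927 1.7341
15.7038 3.3607 0.0000
24.4633 6.5131 0.0000 0.0000
35.7455 12.6227 0.0000 0.0000 0.0000
44.9975 24.4633 0.0000 0.0000 0.0000 0.0000

params: Δt=0.18360 u=1.21944 d=0.82005 q=0.47830 e^(-rΔt)=0.98904
t_5 payoffs: 44.9975 24.4633 0.0000 0.0000 0.0000 0.0000
t_4: node(4,0) S=51.4145 payoff=35.7455 vs cont=34.7906 → 35.7455 [stop]  node(4,1) S=76.4546 payoff=10.7054 vs cont=12.6227 → 12.6227 [wait]  node(4,2) S=113.6900 payoff=0.0000 vs cont=0.0000 → 0.0000 [wait]  node(4,3) S=169.0599 payoff=0.0000 vs cont=0.0000 → 0.0000 [wait]  node(4,4) S=251.3964 payoff=0.0000 vs cont=0.0000 → 0.0000 [wait]  ⇒ S*(4)=51.4145
t_3: node(3,0) S=62.6967 payoff=24.4633 vs cont=24.4154 → 24.4633 [stop]  node(3,1) S=93.2316 payoff=0.0000 vs cont=6.5131 → 6.5131 [wait]  node(3,2) S=138.6377 payoff=0.0000 vs cont=0.0000 → 0.0000 [wait]  node(3,3) S=206.1578 payoff=0.0000 vs cont=0.0000 → 0.0000 [wait]  ⇒ S*(3)=62.6967
t_2: node(2,0) S=76.4546 payoff=10.7054 vs cont=15.7038 → 15.7038 [wait]  node(2,1) S=113.6900 payoff=0.0000 vs cont=3.3607 → 3.3607 [wait]  node(2,2) S=169.0599 payoff=0.0000 vs cont=0.0000 → 0.0000 [wait]  ⇒ S*(2)=-
t_1: node(1,0) S=93.2316 payoff=0.0000 vs cont=9.6927 → 9.6927 [wait]  node(1,1) S=138.6377 payoff=0.0000 vs cont=1.7341 → 1.7341 [wait]  ⇒ S*(1)=-
t_0: node(0,0) S=113.6900 payoff=0.0000 vs cont=5.8216 → 5.8216 [wait]  ⇒ S*(0)=-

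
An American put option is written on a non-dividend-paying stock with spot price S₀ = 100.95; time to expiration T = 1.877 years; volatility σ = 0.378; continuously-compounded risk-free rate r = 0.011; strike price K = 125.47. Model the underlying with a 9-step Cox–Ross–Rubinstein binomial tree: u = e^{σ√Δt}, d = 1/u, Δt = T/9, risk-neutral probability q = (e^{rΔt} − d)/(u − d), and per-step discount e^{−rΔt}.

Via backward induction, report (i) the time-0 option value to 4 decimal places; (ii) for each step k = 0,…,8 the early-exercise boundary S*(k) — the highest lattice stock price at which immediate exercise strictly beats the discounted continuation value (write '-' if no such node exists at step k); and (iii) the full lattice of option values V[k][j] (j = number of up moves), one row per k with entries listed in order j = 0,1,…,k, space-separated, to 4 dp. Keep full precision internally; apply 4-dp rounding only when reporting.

Δt=0.20856, u=1.18842, d=0.84145, q=0.46357, disc=e^(-rΔt)=0.99771
k=9 terminal: V=max(K-S,0) → 104.1210 95.3179 82.8850 65.3254 40.5253 5.4990 0.0000 0.0000 0.0000 0.0000
k=8: j=0 S=25.3716 intr=100.0984 cont=99.8109 V=100.0984[EX]; j=1 S=35.8333 intr=89.6367 cont=89.3492 V=89.6367[EX]; j=2 S=50.6089 intr=74.8611 cont=74.5736 V=74.8611[EX]; j=3 S=71.4770 intr=53.9930 cont=53.7055 V=53.9930[EX]; j=4 S=100.9500 intr=24.5200 cont=24.2325 V=24.5200[EX]; j=5 S=142.5759 intr=0.0000 cont=2.9431 V=2.9431[hold]; j=6 S=201.3659 intr=0.0000 cont=0.0000 V=0.0000[hold]; j=7 S=284.3975 intr=0.0000 cont=0.0000 V=0.0000[hold]; j=8 S=401.6665 intr=0.0000 cont=0.0000 V=0.0000[hold]  S*(8)=100.9500
k=7: j=0 S=30.1521 intr=95.3179 cont=95.0304 V=95.3179[EX]; j=1 S=42.5850 intr=82.8850 cont=82.5975 V=82.8850[EX]; j=2 S=60.1446 intr=65.3254 cont=65.0379 V=65.3254[EX]; j=3 S=84.9447 intr=40.5253 cont=40.2378 V=40.5253[EX]; j=4 S=119.9710 intr=5.4990 cont=14.4843 V=14.4843[hold]; j=5 S=169.4400 intr=0.0000 cont=1.5751 V=1.5751[hold]; j=6 S=239.3073 intr=0.0000 cont=0.0000 V=0.0000[hold]; j=7 S=337.9837 intr=0.0000 cont=0.0000 V=0.0000[hold]  S*(7)=84.9447
k=6: j=0 S=35.8333 intr=89.6367 cont=89.3492 V=89.6367[EX]; j=1 S=50.6089 intr=74.8611 cont=74.5736 V=74.8611[EX]; j=2 S=71.4770 intr=53.9930 cont=53.7055 V=53.9930[EX]; j=3 S=100.9500 intr=24.5200 cont=28.3883 V=28.3883[hold]; j=4 S=142.5759 intr=0.0000 cont=8.4805 V=8.4805[hold]; j=5 S=201.3659 intr=0.0000 cont=0.8430 V=0.8430[hold]; j=6 S=284.3975 intr=0.0000 cont=0.0000 V=0.0000[hold]  S*(6)=71.4770
k=5: j=0 S=42.5850 intr=82.8850 cont=82.5975 V=82.8850[EX]; j=1 S=60.1446 intr=65.3254 cont=65.0379 V=65.3254[EX]; j=2 S=84.9447 intr=40.5253 cont=42.0269 V=42.0269[hold]; j=3 S=119.9710 intr=5.4990 cont=19.1157 V=19.1157[hold]; j=4 S=169.4400 intr=0.0000 cont=4.9287 V=4.9287[hold]; j=5 S=239.3073 intr=0.0000 cont=0.4512 V=0.4512[hold]  S*(5)=60.1446
k=4: j=0 S=50.6089 intr=74.8611 cont=74.5736 V=74.8611[EX]; j=1 S=71.4770 intr=53.9930 cont=54.4000 V=54.4000[hold]; j=2 S=100.9500 intr=24.5200 cont=31.3340 V=31.3340[hold]; j=3 S=142.5759 intr=0.0000 cont=12.5103 V=12.5103[hold]; j=4 S=201.3659 intr=0.0000 cont=2.8465 V=2.8465[hold]  S*(4)=50.6089
k=3: j=0 S=60.1446 intr=65.3254 cont=65.2261 V=65.3254[EX]; j=1 S=84.9447 intr=40.5253 cont=43.6071 V=43.6071[hold]; j=2 S=119.9710 intr=5.4990 cont=22.5561 V=22.5561[hold]; j=3 S=169.4400 intr=0.0000 cont=8.0121 V=8.0121[hold]  S*(3)=60.1446
k=2: j=0 S=71.4770 intr=53.9930 cont=55.1308 V=55.1308[hold]; j=1 S=100.9500 intr=24.5200 cont=33.7709 V=33.7709[hold]; j=2 S=142.5759 intr=0.0000 cont=15.7777 V=15.7777[hold]  S*(2)=-
k=1: j=0 S=84.9447 intr=40.5253 cont=45.1254 V=45.1254[hold]; j=1 S=119.9710 intr=5.4990 cont=25.3715 V=25.3715[hold]  S*(1)=-
k=0: j=0 S=100.9500 intr=24.5200 cont=35.8856 V=35.8856[hold]  S*(0)=-

price = 35.8856
boundary = - - - 60.1446 50.6089 60.1446 71.4770 84.9447 100.9500
tree:
35.8856
45.1254 25.3715
55.1308 33.7709 15.7777
65.3254 43.6071 22.5561 8.0121
74.8611 54.4000 31.3340 12.5103 2.8465
82.8850 65.3254 42.0269 19.1157 4.9287 0.4512
89.6367 74.8611 53.9930 28.3883 8.4805 0.8430 0.0000
95.3179 82.8850 65.3254 40.5253 14.4843 1.5751 0.0000 0.0000
100.0984 89.6367 74.8611 53.9930 24.5200 2.9431 0.0000 0.0000 0.0000
104.1210 95.3179 82.8850 65.3254 40.5253 5.4990 0.0000 0.0000 0.0000 0.0000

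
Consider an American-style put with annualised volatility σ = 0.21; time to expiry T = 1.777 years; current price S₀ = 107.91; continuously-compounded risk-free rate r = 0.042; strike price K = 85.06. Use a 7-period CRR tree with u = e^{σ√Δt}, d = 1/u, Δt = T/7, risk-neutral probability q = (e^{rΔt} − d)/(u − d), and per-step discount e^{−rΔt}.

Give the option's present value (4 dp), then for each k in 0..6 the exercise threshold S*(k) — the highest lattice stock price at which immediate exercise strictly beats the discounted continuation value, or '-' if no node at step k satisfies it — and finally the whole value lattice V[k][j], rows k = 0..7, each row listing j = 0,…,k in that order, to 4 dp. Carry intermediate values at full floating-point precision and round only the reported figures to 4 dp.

Δt=0.25386  u=1.11161  d=0.89960  q=0.52413  discount=0.98939
step 7 (expiry): payoffs max(K−S,0) = 33.6080 21.4823 6.4989 0.0000 0.0000 0.0000 0.0000 0.0000
step 6: (k=6,j=0): S=57.1944, (K−S)⁺=27.8656, hold=26.9635 ⇒ V=27.8656 exercise | (k=6,j=1): S=70.6734, (K−S)⁺=14.3866, hold=13.4845 ⇒ V=14.3866 exercise | (k=6,j=2): S=87.3291, (K−S)⁺=0.0000, hold=3.0598 ⇒ V=3.0598 continue | (k=6,j=3): S=107.9100, (K−S)⁺=0.0000, hold=0.0000 ⇒ V=0.0000 continue | (k=6,j=4): S=133.3412, (K−S)⁺=0.0000, hold=0.0000 ⇒ V=0.0000 continue | (k=6,j=5): S=164.7658, (K−S)⁺=0.0000, hold=0.0000 ⇒ V=0.0000 continue | (k=6,j=6): S=203.5963, (K−S)⁺=0.0000, hold=0.0000 ⇒ V=0.0000 continue  boundary S*=70.6734
step 5: (k=5,j=0): S=63.5777, (K−S)⁺=21.4823, hold=20.5802 ⇒ V=21.4823 exercise | (k=5,j=1): S=78.5611, (K−S)⁺=6.4989, hold=8.3602 ⇒ V=8.3602 continue | (k=5,j=2): S=97.0757, (K−S)⁺=0.0000, hold=1.4406 ⇒ V=1.4406 continue | (k=5,j=3): S=119.9535, (K−S)⁺=0.0000, hold=0.0000 ⇒ V=0.0000 continue | (k=5,j=4): S=148.2231, (K−S)⁺=0.0000, hold=0.0000 ⇒ V=0.0000 continue | (k=5,j=5): S=183.1549, (K−S)⁺=0.0000, hold=0.0000 ⇒ V=0.0000 continue  boundary S*=63.5777
step 4: (k=4,j=0): S=70.6734, (K−S)⁺=14.3866, hold=14.4497 ⇒ V=14.4497 continue | (k=4,j=1): S=87.3291, (K−S)⁺=0.0000, hold=4.6832 ⇒ V=4.6832 continue | (k=4,j=2): S=107.9100, (K−S)⁺=0.0000, hold=0.6783 ⇒ V=0.6783 continue | (k=4,j=3): S=133.3412, (K−S)⁺=0.0000, hold=0.0000 ⇒ V=0.0000 continue | (k=4,j=4): S=164.7658, (K−S)⁺=0.0000, hold=0.0000 ⇒ V=0.0000 continue  boundary S*=-
step 3: (k=3,j=0): S=78.5611, (K−S)⁺=6.4989, hold=9.2318 ⇒ V=9.2318 continue | (k=3,j=1): S=97.0757, (K−S)⁺=0.0000, hold=2.5567 ⇒ V=2.5567 continue | (k=3,j=2): S=119.9535, (K−S)⁺=0.0000, hold=0.3193 ⇒ V=0.3193 continue | (k=3,j=3): S=148.2231, (K−S)⁺=0.0000, hold=0.0000 ⇒ V=0.0000 continue  boundary S*=-
step 2: (k=2,j=0): S=87.3291, (K−S)⁺=0.0000, hold=5.6724 ⇒ V=5.6724 continue | (k=2,j=1): S=107.9100, (K−S)⁺=0.0000, hold=1.3694 ⇒ V=1.3694 continue | (k=2,j=2): S=133.3412, (K−S)⁺=0.0000, hold=0.1504 ⇒ V=0.1504 continue  boundary S*=-
step 1: (k=1,j=0): S=97.0757, (K−S)⁺=0.0000, hold=3.3808 ⇒ V=3.3808 continue | (k=1,j=1): S=119.9535, (K−S)⁺=0.0000, hold=0.7227 ⇒ V=0.7227 continue  boundary S*=-
step 0: (k=0,j=0): S=107.9100, (K−S)⁺=0.0000, hold=1.9665 ⇒ V=1.9665 continue  boundary S*=-

price = 1.9665
boundary = - - - - - 63.5777 70.6734
tree:
1.9665
3.3808 0.7227
5.6724 1.3694 0.1504
9.2318 2.5567 0.3193 0.0000
14.4497 4.6832 0.6783 0.0000 0.0000
21.4823 8.3602 1.4406 0.0000 0.0000 0.0000
27.8656 14.3866 3.0598 0.0000 0.0000 0.0000 0.0000
33.6080 21.4823 6.4989 0.0000 0.0000 0.0000 0.0000 0.0000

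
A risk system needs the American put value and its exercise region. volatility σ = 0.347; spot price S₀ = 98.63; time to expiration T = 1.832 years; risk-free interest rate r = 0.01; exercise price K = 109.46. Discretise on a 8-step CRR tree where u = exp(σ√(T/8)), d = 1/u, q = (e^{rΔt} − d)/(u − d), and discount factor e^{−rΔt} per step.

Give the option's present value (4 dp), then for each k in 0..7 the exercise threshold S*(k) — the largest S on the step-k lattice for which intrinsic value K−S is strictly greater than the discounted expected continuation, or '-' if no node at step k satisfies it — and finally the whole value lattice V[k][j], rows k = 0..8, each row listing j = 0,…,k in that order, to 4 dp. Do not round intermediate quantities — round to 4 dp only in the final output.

Δt=0.22900  u=1.18064  d=0.84700  q=0.46545  discount=0.99771
step 8 (expiry): payoffs max(K−S,0) = 83.3335 73.0422 58.6973 38.7018 10.8300 0.0000 0.0000 0.0000 0.0000
step 7: (k=7,j=0): S=30.8459, (K−S)⁺=78.6141, hold=78.3637 ⇒ V=78.6141 exercise | (k=7,j=1): S=42.9961, (K−S)⁺=66.4639, hold=66.2135 ⇒ V=66.4639 exercise | (k=7,j=2): S=59.9323, (K−S)⁺=49.5277, hold=49.2773 ⇒ V=49.5277 exercise | (k=7,j=3): S=83.5397, (K−S)⁺=25.9203, hold=25.6699 ⇒ V=25.9203 exercise | (k=7,j=4): S=116.4461, (K−S)⁺=0.0000, hold=5.7759 ⇒ V=5.7759 continue | (k=7,j=5): S=162.3144, (K−S)⁺=0.0000, hold=0.0000 ⇒ V=0.0000 continue | (k=7,j=6): S=226.2502, (K−S)⁺=0.0000, hold=0.0000 ⇒ V=0.0000 continue | (k=7,j=7): S=315.3704, (K−S)⁺=0.0000, hold=0.0000 ⇒ V=0.0000 continue  boundary S*=83.5397
step 6: (k=6,j=0): S=36.4178, (K−S)⁺=73.0422, hold=72.7919 ⇒ V=73.0422 exercise | (k=6,j=1): S=50.7627, (K−S)⁺=58.6973, hold=58.4469 ⇒ V=58.6973 exercise | (k=6,j=2): S=70.7582, (K−S)⁺=38.7018, hold=38.4514 ⇒ V=38.7018 exercise | (k=6,j=3): S=98.6300, (K−S)⁺=10.8300, hold=16.5062 ⇒ V=16.5062 continue | (k=6,j=4): S=137.4805, (K−S)⁺=0.0000, hold=3.0804 ⇒ V=3.0804 continue | (k=6,j=5): S=191.6342, (K−S)⁺=0.0000, hold=0.0000 ⇒ V=0.0000 continue | (k=6,j=6): S=267.1191, (K−S)⁺=0.0000, hold=0.0000 ⇒ V=0.0000 continue  boundary S*=70.7582
step 5: (k=5,j=0): S=42.9961, (K−S)⁺=66.4639, hold=66.2135 ⇒ V=66.4639 exercise | (k=5,j=1): S=59.9323, (K−S)⁺=49.5277, hold=49.2773 ⇒ V=49.5277 exercise | (k=5,j=2): S=83.5397, (K−S)⁺=25.9203, hold=28.3058 ⇒ V=28.3058 continue | (k=5,j=3): S=116.4461, (K−S)⁺=0.0000, hold=10.2336 ⇒ V=10.2336 continue | (k=5,j=4): S=162.3144, (K−S)⁺=0.0000, hold=1.6429 ⇒ V=1.6429 continue | (k=5,j=5): S=226.2502, (K−S)⁺=0.0000, hold=0.0000 ⇒ V=0.0000 continue  boundary S*=59.9323
step 4: (k=4,j=0): S=50.7627, (K−S)⁺=58.6973, hold=58.4469 ⇒ V=58.6973 exercise | (k=4,j=1): S=70.7582, (K−S)⁺=38.7018, hold=39.5592 ⇒ V=39.5592 continue | (k=4,j=2): S=98.6300, (K−S)⁺=10.8300, hold=19.8486 ⇒ V=19.8486 continue | (k=4,j=3): S=137.4805, (K−S)⁺=0.0000, hold=6.2208 ⇒ V=6.2208 continue | (k=4,j=4): S=191.6342, (K−S)⁺=0.0000, hold=0.8762 ⇒ V=0.8762 continue  boundary S*=50.7627
step 3: (k=3,j=0): S=59.9323, (K−S)⁺=49.5277, hold=49.6755 ⇒ V=49.6755 continue | (k=3,j=1): S=83.5397, (K−S)⁺=25.9203, hold=30.3153 ⇒ V=30.3153 continue | (k=3,j=2): S=116.4461, (K−S)⁺=0.0000, hold=13.4746 ⇒ V=13.4746 continue | (k=3,j=3): S=162.3144, (K−S)⁺=0.0000, hold=3.7246 ⇒ V=3.7246 continue  boundary S*=-
step 2: (k=2,j=0): S=70.7582, (K−S)⁺=38.7018, hold=40.5712 ⇒ V=40.5712 continue | (k=2,j=1): S=98.6300, (K−S)⁺=10.8300, hold=22.4253 ⇒ V=22.4253 continue | (k=2,j=2): S=137.4805, (K−S)⁺=0.0000, hold=8.9160 ⇒ V=8.9160 continue  boundary S*=-
step 1: (k=1,j=0): S=83.5397, (K−S)⁺=25.9203, hold=32.0517 ⇒ V=32.0517 continue | (k=1,j=1): S=116.4461, (K−S)⁺=0.0000, hold=16.1004 ⇒ V=16.1004 continue  boundary S*=-
step 0: (k=0,j=0): S=98.6300, (K−S)⁺=10.8300, hold=24.5708 ⇒ V=24.5708 continue  boundary S*=-

price = 24.5708
boundary = - - - - 50.7627 59.9323 70.7582 83.5397
tree:
24.5708
32.0517 16.1004
40.5712 22.4253 8.9160
49.6755 30.3153 13.4746 3.7246
58.6973 39.5592 19.8486 6.2208 0.8762
66.4639 49.5277 28.3058 10.2336 1.6429 0.0000
73.0422 58.6973 38.7018 16.5062 3.0804 0.0000 0.0000
78.6141 66.4639 49.5277 25.9203 5.7759 0.0000 0.0000 0.0000
83.3335 73.0422 58.6973 38.7018 10.8300 0.0000 0.0000 0.0000 0.0000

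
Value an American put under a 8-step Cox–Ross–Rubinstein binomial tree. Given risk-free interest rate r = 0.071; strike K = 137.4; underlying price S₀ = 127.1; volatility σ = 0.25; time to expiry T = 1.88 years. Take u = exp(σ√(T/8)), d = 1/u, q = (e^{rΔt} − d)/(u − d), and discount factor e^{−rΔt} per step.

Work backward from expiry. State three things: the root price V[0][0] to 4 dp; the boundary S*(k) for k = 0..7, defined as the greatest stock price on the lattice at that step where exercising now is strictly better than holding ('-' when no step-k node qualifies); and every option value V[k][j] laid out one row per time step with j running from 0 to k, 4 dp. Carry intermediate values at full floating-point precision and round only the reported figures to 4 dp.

params: Δt=0.23500 u=1.12884 d=0.88586 q=0.53898 e^(-rΔt)=0.98345
t_8 payoffs: 89.1962 75.9747 59.1267 37.6577 10.3000 0.0000 0.0000 0.0000 0.0000
t_7: node(7,0) S=54.4145 payoff=82.9855 vs cont=80.7120 → 82.9855 [stop]  node(7,1) S=69.3395 payoff=68.0605 vs cont=65.7870 → 68.0605 [stop]  node(7,2) S=88.3581 payoff=49.0419 vs cont=46.7684 → 49.0419 [stop]  node(7,3) S=112.5933 payoff=24.8067 vs cont=22.5332 → 24.8067 [stop]  node(7,4) S=143.4758 payoff=0.0000 vs cont=4.6699 → 4.6699 [wait]  node(7,5) S=182.8288 payoff=0.0000 vs cont=0.0000 → 0.0000 [wait]  node(7,6) S=232.9757 payoff=0.0000 vs cont=0.0000 → 0.0000 [wait]  node(7,7) S=296.8771 payoff=0.0000 vs cont=0.0000 → 0.0000 [wait]  ⇒ S*(7)=112.5933
t_6: node(6,0) S=61.4253 payoff=75.9747 vs cont=73.7012 → 75.9747 [stop]  node(6,1) S=78.2733 payoff=59.1267 vs cont=56.8532 → 59.1267 [stop]  node(6,2) S=99.7423 payoff=37.6577 vs cont=35.3842 → 37.6577 [stop]  node(6,3) S=127.1000 payoff=10.3000 vs cont=13.7224 → 13.7224 [wait]  node(6,4) S=161.9614 payoff=0.0000 vs cont=2.1173 → 2.1173 [wait]  node(6,5) S=206.3848 payoff=0.0000 vs cont=0.0000 → 0.0000 [wait]  node(6,6) S=262.9927 payoff=0.0000 vs cont=0.0000 → 0.0000 [wait]  ⇒ S*(6)=99.7423
t_5: node(5,0) S=69.3395 payoff=68.0605 vs cont=65.7870 → 68.0605 [stop]  node(5,1) S=88.3581 payoff=49.0419 vs cont=46.7684 → 49.0419 [stop]  node(5,2) S=112.5933 payoff=24.8067 vs cont=24.3473 → 24.8067 [stop]  node(5,3) S=143.4758 payoff=0.0000 vs cont=7.3439 → 7.3439 [wait]  node(5,4) S=182.8288 payoff=0.0000 vs cont=0.9599 → 0.9599 [wait]  node(5,5) S=232.9757 payoff=0.0000 vs cont=0.0000 → 0.0000 [wait]  ⇒ S*(5)=112.5933
t_4: node(4,0) S=78.2733 payoff=59.1267 vs cont=56.8532 → 59.1267 [stop]  node(4,1) S=99.7423 payoff=37.6577 vs cont=35.3842 → 37.6577 [stop]  node(4,2) S=127.1000 payoff=10.3000 vs cont=15.1398 → 15.1398 [wait]  node(4,3) S=161.9614 payoff=0.0000 vs cont=3.8385 → 3.8385 [wait]  node(4,4) S=206.3848 payoff=0.0000 vs cont=0.4352 → 0.4352 [wait]  ⇒ S*(4)=99.7423
t_3: node(3,0) S=88.3581 payoff=49.0419 vs cont=46.7684 → 49.0419 [stop]  node(3,1) S=112.5933 payoff=24.8067 vs cont=25.0986 → 25.0986 [wait]  node(3,2) S=143.4758 payoff=0.0000 vs cont=8.8988 → 8.8988 [wait]  node(3,3) S=182.8288 payoff=0.0000 vs cont=1.9710 → 1.9710 [wait]  ⇒ S*(3)=88.3581
t_2: node(2,0) S=99.7423 payoff=37.6577 vs cont=35.5389 → 37.6577 [stop]  node(2,1) S=127.1000 payoff=10.3000 vs cont=16.0964 → 16.0964 [wait]  node(2,2) S=161.9614 payoff=0.0000 vs cont=5.0794 → 5.0794 [wait]  ⇒ S*(2)=99.7423
t_1: node(1,0) S=112.5933 payoff=24.8067 vs cont=25.6057 → 25.6057 [wait]  node(1,1) S=143.4758 payoff=0.0000 vs cont=9.9903 → 9.9903 [wait]  ⇒ S*(1)=-
t_0: node(0,0) S=127.1000 payoff=10.3000 vs cont=16.9048 → 16.9048 [wait]  ⇒ S*(0)=-

price = 16.9048
boundary = - - 99.7423 88.3581 99.7423 112.5933 99.7423 112.5933
tree:
16.9048
25.6057 9.9903
37.6577 16.0964 5.0794
49.0419 25.0986 8.8988 1.9710
59.1267 37.6577 15.1398 3.8385 0.4352
68.0605 49.0419 24.8067 7.3439 0.9599 0.0000
75.9747 59.1267 37.6577 13.7224 2.1173 0.0000 0.0000
82.9855 68.0605 49.0419 24.8067 4.6699 0.0000 0.0000 0.0000
89.1962 75.9747 59.1267 37.6577 10.3000 0.0000 0.0000 0.0000 0.0000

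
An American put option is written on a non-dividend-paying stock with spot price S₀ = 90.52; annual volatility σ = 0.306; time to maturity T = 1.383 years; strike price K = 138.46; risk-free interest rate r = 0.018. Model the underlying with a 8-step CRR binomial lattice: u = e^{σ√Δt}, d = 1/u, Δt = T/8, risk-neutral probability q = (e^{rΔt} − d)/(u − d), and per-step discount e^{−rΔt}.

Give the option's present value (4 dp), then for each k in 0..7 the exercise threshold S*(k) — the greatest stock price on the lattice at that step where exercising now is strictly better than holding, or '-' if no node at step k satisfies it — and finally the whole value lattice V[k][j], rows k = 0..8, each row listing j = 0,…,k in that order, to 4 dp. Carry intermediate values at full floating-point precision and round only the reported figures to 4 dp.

price = 48.8131
boundary = - 79.7057 70.1834 79.7057 90.5200 79.7057 90.5200 102.8015
tree:
48.8131
58.7543 38.3796
68.2766 48.2950 27.9062
76.6613 58.7543 37.2978 17.9315
84.0443 68.2766 47.9400 26.0314 9.2887
90.5452 76.6613 58.7543 36.2551 15.1446 3.0165
96.2695 84.0443 68.2766 47.9400 23.8545 5.8240 0.0000
101.3100 90.5452 76.6613 58.7543 35.6585 11.2447 0.0000 0.0000
105.7482 96.2695 84.0443 68.2766 47.9400 21.7106 0.0000 0.0000 0.0000

params: Δt=0.17288 u=1.13568 d=0.88053 q=0.48045 e^(-rΔt)=0.99689
t_8 payoffs: 105.7482 96.2695 84.0443 68.2766 47.9400 21.7106 0.0000 0.0000 0.0000
t_7: node(7,0) S=37.1500 payoff=101.3100 vs cont=100.8798 → 101.3100 [stop]  node(7,1) S=47.9148 payoff=90.5452 vs cont=90.1150 → 90.5452 [stop]  node(7,2) S=61.7987 payoff=76.6613 vs cont=76.2311 → 76.6613 [stop]  node(7,3) S=79.7057 payoff=58.7543 vs cont=58.3241 → 58.7543 [stop]  node(7,4) S=102.8015 payoff=35.6585 vs cont=35.2283 → 35.6585 [stop]  node(7,5) S=132.5897 payoff=5.8703 vs cont=11.2447 → 11.2447 [wait]  node(7,6) S=171.0093 payoff=0.0000 vs cont=0.0000 → 0.0000 [wait]  node(7,7) S=220.5615 payoff=0.0000 vs cont=0.0000 → 0.0000 [wait]  ⇒ S*(7)=102.8015
t_6: node(6,0) S=42.1905 payoff=96.2695 vs cont=95.8393 → 96.2695 [stop]  node(6,1) S=54.4157 payoff=84.0443 vs cont=83.6141 → 84.0443 [stop]  node(6,2) S=70.1834 payoff=68.2766 vs cont=67.8464 → 68.2766 [stop]  node(6,3) S=90.5200 payoff=47.9400 vs cont=47.5098 → 47.9400 [stop]  node(6,4) S=116.7494 payoff=21.7106 vs cont=23.8545 → 23.8545 [wait]  node(6,5) S=150.5791 payoff=0.0000 vs cont=5.8240 → 5.8240 [wait]  node(6,6) S=194.2114 payoff=0.0000 vs cont=0.0000 → 0.0000 [wait]  ⇒ S*(6)=90.5200
t_5: node(5,0) S=47.9148 payoff=90.5452 vs cont=90.1150 → 90.5452 [stop]  node(5,1) S=61.7987 payoff=76.6613 vs cont=76.2311 → 76.6613 [stop]  node(5,2) S=79.7057 payoff=58.7543 vs cont=58.3241 → 58.7543 [stop]  node(5,3) S=102.8015 payoff=35.6585 vs cont=36.2551 → 36.2551 [wait]  node(5,4) S=132.5897 payoff=5.8703 vs cont=15.1446 → 15.1446 [wait]  node(5,5) S=171.0093 payoff=0.0000 vs cont=3.0165 → 3.0165 [wait]  ⇒ S*(5)=79.7057
t_4: node(4,0) S=54.4157 payoff=84.0443 vs cont=83.6141 → 84.0443 [stop]  node(4,1) S=70.1834 payoff=68.2766 vs cont=67.8464 → 68.2766 [stop]  node(4,2) S=90.5200 payoff=47.9400 vs cont=47.7956 → 47.9400 [stop]  node(4,3) S=116.7494 payoff=21.7106 vs cont=26.0314 → 26.0314 [wait]  node(4,4) S=150.5791 payoff=0.0000 vs cont=9.2887 → 9.2887 [wait]  ⇒ S*(4)=90.5200
t_3: node(3,0) S=61.7987 payoff=76.6613 vs cont=76.2311 → 76.6613 [stop]  node(3,1) S=79.7057 payoff=58.7543 vs cont=58.3241 → 58.7543 [stop]  node(3,2) S=102.8015 payoff=35.6585 vs cont=37.2978 → 37.2978 [wait]  node(3,3) S=132.5897 payoff=5.8703 vs cont=17.9315 → 17.9315 [wait]  ⇒ S*(3)=79.7057
t_2: node(2,0) S=70.1834 payoff=68.2766 vs cont=67.8464 → 68.2766 [stop]  node(2,1) S=90.5200 payoff=47.9400 vs cont=48.2950 → 48.2950 [wait]  node(2,2) S=116.7494 payoff=21.7106 vs cont=27.9062 → 27.9062 [wait]  ⇒ S*(2)=70.1834
t_1: node(1,0) S=79.7057 payoff=58.7543 vs cont=58.4941 → 58.7543 [stop]  node(1,1) S=102.8015 payoff=35.6585 vs cont=38.3796 → 38.3796 [wait]  ⇒ S*(1)=79.7057
t_0: node(0,0) S=90.5200 payoff=47.9400 vs cont=48.8131 → 48.8131 [wait]  ⇒ S*(0)=-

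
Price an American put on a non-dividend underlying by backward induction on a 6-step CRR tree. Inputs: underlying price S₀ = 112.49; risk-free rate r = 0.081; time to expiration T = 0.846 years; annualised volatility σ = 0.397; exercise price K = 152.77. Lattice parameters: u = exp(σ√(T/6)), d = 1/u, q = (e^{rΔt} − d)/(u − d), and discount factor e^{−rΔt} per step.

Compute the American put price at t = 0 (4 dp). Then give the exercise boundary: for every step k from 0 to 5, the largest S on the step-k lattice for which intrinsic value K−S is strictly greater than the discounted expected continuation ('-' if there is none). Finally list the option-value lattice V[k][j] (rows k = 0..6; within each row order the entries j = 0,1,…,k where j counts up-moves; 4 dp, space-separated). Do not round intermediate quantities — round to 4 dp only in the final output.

params: Δt=0.14100 u=1.16076 d=0.86151 q=0.50118 e^(-rΔt)=0.98864
t_6 payoffs: 106.7800 90.8049 69.2808 40.2800 1.2055 0.0000 0.0000
t_5: node(5,0) S=53.3833 payoff=99.3867 vs cont=97.6519 → 99.3867 [stop]  node(5,1) S=71.9265 payoff=80.8435 vs cont=79.1087 → 80.8435 [stop]  node(5,2) S=96.9108 payoff=55.8592 vs cont=54.1243 → 55.8592 [stop]  node(5,3) S=130.5737 payoff=22.1963 vs cont=20.4615 → 22.1963 [stop]  node(5,4) S=175.9297 payoff=0.0000 vs cont=0.5945 → 0.5945 [wait]  node(5,5) S=237.0405 payoff=0.0000 vs cont=0.0000 → 0.0000 [wait]  ⇒ S*(5)=130.5737
t_4: node(4,0) S=61.9651 payoff=90.8049 vs cont=89.0701 → 90.8049 [stop]  node(4,1) S=83.4892 payoff=69.2808 vs cont=67.5459 → 69.2808 [stop]  node(4,2) S=112.4900 payoff=40.2800 vs cont=38.5451 → 40.2800 [stop]  node(4,3) S=151.5645 payoff=1.2055 vs cont=11.2407 → 11.2407 [wait]  node(4,4) S=204.2118 payoff=0.0000 vs cont=0.2932 → 0.2932 [wait]  ⇒ S*(4)=112.4900
t_3: node(3,0) S=71.9265 payoff=80.8435 vs cont=79.1087 → 80.8435 [stop]  node(3,1) S=96.9108 payoff=55.8592 vs cont=54.1243 → 55.8592 [stop]  node(3,2) S=130.5737 payoff=22.1963 vs cont=25.4338 → 25.4338 [wait]  node(3,3) S=175.9297 payoff=0.0000 vs cont=5.6886 → 5.6886 [wait]  ⇒ S*(3)=96.9108
t_2: node(2,0) S=83.4892 payoff=69.2808 vs cont=67.5459 → 69.2808 [stop]  node(2,1) S=112.4900 payoff=40.2800 vs cont=40.1493 → 40.2800 [stop]  node(2,2) S=151.5645 payoff=1.2055 vs cont=15.3614 → 15.3614 [wait]  ⇒ S*(2)=112.4900
t_1: node(1,0) S=96.9108 payoff=55.8592 vs cont=54.1243 → 55.8592 [stop]  node(1,1) S=130.5737 payoff=22.1963 vs cont=27.4756 → 27.4756 [wait]  ⇒ S*(1)=96.9108
t_0: node(0,0) S=112.4900 payoff=40.2800 vs cont=41.1610 → 41.1610 [wait]  ⇒ S*(0)=-

price = 41.1610
boundary = - 96.9108 112.4900 96.9108 112.4900 130.5737
tree:
41.1610
55.8592 27.4756
69.2808 40.2800 15.3614
80.8435 55.8592 25.4338 5.6886
90.8049 69.2808 40.2800 11.2407 0.2932
99.3867 80.8435 55.8592 22.1963 0.5945 0.0000
106.7800 90.8049 69.2808 40.2800 1.2055 0.0000 0.0000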